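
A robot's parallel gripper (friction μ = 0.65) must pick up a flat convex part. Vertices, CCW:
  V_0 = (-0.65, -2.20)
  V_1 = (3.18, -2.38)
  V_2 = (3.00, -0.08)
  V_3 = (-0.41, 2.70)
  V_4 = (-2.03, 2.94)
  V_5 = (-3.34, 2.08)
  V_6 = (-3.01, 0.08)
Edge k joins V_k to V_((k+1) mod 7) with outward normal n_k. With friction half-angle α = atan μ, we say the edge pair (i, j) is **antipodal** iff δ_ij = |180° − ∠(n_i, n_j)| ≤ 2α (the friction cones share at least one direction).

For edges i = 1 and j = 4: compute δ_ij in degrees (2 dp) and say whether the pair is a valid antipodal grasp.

δ = 61.19°, valid

α = atan 0.65 = 33.02°;  2α = 66.05°
edge 1: e_1 = (-0.18, +2.30);  n_1 = (+0.9970, +0.0780)
edge 4: e_4 = (-1.31, -0.86);  n_4 = (-0.5488, +0.8360)
∠(n_1, n_4) = 118.81°
δ = |180° − 118.81°| = 61.19°
61.19° ≤ 2α = 66.05°  →  valid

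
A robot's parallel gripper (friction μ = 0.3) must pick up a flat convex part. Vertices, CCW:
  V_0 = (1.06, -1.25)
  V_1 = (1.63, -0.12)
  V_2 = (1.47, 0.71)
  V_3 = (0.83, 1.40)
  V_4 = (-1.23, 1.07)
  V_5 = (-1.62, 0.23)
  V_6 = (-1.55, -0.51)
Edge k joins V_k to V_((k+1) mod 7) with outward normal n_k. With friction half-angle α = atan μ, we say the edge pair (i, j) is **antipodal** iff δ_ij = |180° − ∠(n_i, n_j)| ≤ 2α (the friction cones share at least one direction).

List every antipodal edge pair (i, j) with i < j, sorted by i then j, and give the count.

count = 5; pairs: (0,4), (0,5), (1,5), (2,6), (3,6)

α = atan 0.3 = 16.70°;  2α = 33.40°
n_0 = (+0.8928, -0.4504)
n_1 = (+0.9819, +0.1893)
n_2 = (+0.7332, +0.6800)
n_3 = (-0.1582, +0.9874)
n_4 = (-0.9070, +0.4211)
n_5 = (-0.9956, -0.0942)
n_6 = (-0.2728, -0.9621)
  (0,1): δ = 142.32°  ·
  (0,2): δ = 110.39°  ·
  (0,3): δ = 54.13°  ·
  (0,4): δ = 1.86°  ✓
  (0,5): δ = 32.17°  ✓
  (0,6): δ = 100.94°  ·
  (1,2): δ = 148.06°  ·
  (1,3): δ = 91.81°  ·
  (1,4): δ = 35.82°  ·
  (1,5): δ = 5.51°  ✓
  (1,6): δ = 63.26°  ·
  (2,3): δ = 123.75°  ·
  (2,4): δ = 67.75°  ·
  (2,5): δ = 37.44°  ·
  (2,6): δ = 31.32°  ✓
  (3,4): δ = 124.01°  ·
  (3,5): δ = 93.70°  ·
  (3,6): δ = 24.93°  ✓
  (4,5): δ = 149.69°  ·
  (4,6): δ = 80.92°  ·
  (5,6): δ = 111.23°  ·
antipodal pairs: 5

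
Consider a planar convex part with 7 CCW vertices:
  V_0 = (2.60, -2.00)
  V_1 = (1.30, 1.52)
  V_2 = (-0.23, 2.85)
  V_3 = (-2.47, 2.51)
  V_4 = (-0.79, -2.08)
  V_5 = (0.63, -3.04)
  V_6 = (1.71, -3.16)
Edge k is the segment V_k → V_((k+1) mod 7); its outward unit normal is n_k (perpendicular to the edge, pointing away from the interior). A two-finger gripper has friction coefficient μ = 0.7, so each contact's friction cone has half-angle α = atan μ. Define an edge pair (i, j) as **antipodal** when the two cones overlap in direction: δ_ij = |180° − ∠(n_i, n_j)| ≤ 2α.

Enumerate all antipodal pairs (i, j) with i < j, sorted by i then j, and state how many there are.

count = 10; pairs: (0,3), (0,4), (0,5), (1,3), (1,4), (1,5), (2,4), (2,5), (2,6), (3,6)

α = atan 0.7 = 34.99°;  2α = 69.98°
n_0 = (+0.9381, +0.3464)
n_1 = (+0.6561, +0.7547)
n_2 = (-0.1501, +0.9887)
n_3 = (-0.9391, -0.3437)
n_4 = (-0.5601, -0.8284)
n_5 = (-0.1104, -0.9939)
n_6 = (+0.7934, -0.6087)
  (0,1): δ = 151.27°  ·
  (0,2): δ = 101.64°  ·
  (0,3): δ = 0.17°  ✓
  (0,4): δ = 35.67°  ✓
  (0,5): δ = 63.39°  ✓
  (0,6): δ = 122.23°  ·
  (1,2): δ = 130.37°  ·
  (1,3): δ = 28.90°  ✓
  (1,4): δ = 6.94°  ✓
  (1,5): δ = 34.66°  ✓
  (1,6): δ = 93.50°  ·
  (2,3): δ = 78.53°  ·
  (2,4): δ = 42.69°  ✓
  (2,5): δ = 14.97°  ✓
  (2,6): δ = 43.87°  ✓
  (3,4): δ = 144.16°  ·
  (3,5): δ = 116.44°  ·
  (3,6): δ = 57.60°  ✓
  (4,5): δ = 152.28°  ·
  (4,6): δ = 93.44°  ·
  (5,6): δ = 121.16°  ·
antipodal pairs: 10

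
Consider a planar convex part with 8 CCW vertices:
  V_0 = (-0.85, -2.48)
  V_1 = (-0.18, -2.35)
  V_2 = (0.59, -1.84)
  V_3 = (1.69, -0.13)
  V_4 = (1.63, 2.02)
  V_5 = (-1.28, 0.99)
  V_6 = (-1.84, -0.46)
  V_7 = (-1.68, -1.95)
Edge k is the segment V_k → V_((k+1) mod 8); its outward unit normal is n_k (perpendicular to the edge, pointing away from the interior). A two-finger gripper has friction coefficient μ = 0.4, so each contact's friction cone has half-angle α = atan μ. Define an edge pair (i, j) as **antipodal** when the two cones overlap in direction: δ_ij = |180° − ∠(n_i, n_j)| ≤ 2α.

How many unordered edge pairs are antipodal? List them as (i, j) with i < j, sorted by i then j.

count = 8; pairs: (0,4), (1,4), (1,5), (2,4), (2,5), (2,6), (3,5), (3,6)

α = atan 0.4 = 21.80°;  2α = 43.60°
n_0 = (+0.1905, -0.9817)
n_1 = (+0.5522, -0.8337)
n_2 = (+0.8410, -0.5410)
n_3 = (+0.9996, +0.0279)
n_4 = (-0.3337, +0.9427)
n_5 = (-0.9328, +0.3603)
n_6 = (-0.9943, -0.1068)
n_7 = (-0.5382, -0.8428)
  (0,1): δ = 157.46°  ·
  (0,2): δ = 133.73°  ·
  (0,3): δ = 99.38°  ·
  (0,4): δ = 8.51°  ✓
  (0,5): δ = 57.90°  ·
  (0,6): δ = 85.15°  ·
  (0,7): δ = 136.46°  ·
  (1,2): δ = 156.27°  ·
  (1,3): δ = 121.92°  ·
  (1,4): δ = 14.03°  ✓
  (1,5): δ = 35.37°  ✓
  (1,6): δ = 62.61°  ·
  (1,7): δ = 113.92°  ·
  (2,3): δ = 145.65°  ·
  (2,4): δ = 37.76°  ✓
  (2,5): δ = 11.64°  ✓
  (2,6): δ = 38.88°  ✓
  (2,7): δ = 90.19°  ·
  (3,4): δ = 72.11°  ·
  (3,5): δ = 22.72°  ✓
  (3,6): δ = 4.53°  ✓
  (3,7): δ = 55.84°  ·
  (4,5): δ = 130.61°  ·
  (4,6): δ = 103.36°  ·
  (4,7): δ = 52.05°  ·
  (5,6): δ = 152.75°  ·
  (5,7): δ = 101.44°  ·
  (6,7): δ = 128.69°  ·
antipodal pairs: 8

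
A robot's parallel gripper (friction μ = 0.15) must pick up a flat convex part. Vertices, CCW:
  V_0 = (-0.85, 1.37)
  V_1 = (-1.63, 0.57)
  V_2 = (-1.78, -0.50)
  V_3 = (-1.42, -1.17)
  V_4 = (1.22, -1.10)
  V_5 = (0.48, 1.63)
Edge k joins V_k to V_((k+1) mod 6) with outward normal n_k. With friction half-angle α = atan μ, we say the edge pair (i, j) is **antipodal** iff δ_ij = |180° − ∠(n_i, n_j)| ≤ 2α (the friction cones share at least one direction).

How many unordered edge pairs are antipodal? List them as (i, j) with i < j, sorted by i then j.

count = 2; pairs: (2,4), (3,5)

α = atan 0.15 = 8.53°;  2α = 17.06°
n_0 = (-0.7160, +0.6981)
n_1 = (-0.9903, +0.1388)
n_2 = (-0.8809, -0.4733)
n_3 = (+0.0265, -0.9996)
n_4 = (+0.9652, +0.2616)
n_5 = (-0.1919, +0.9814)
  (0,1): δ = 143.71°  ·
  (0,2): δ = 107.48°  ·
  (0,3): δ = 44.21°  ·
  (0,4): δ = 59.44°  ·
  (0,5): δ = 145.34°  ·
  (1,2): δ = 143.77°  ·
  (1,3): δ = 80.50°  ·
  (1,4): δ = 23.15°  ·
  (1,5): δ = 109.04°  ·
  (2,3): δ = 116.73°  ·
  (2,4): δ = 13.08°  ✓
  (2,5): δ = 72.81°  ·
  (3,4): δ = 76.35°  ·
  (3,5): δ = 9.54°  ✓
  (4,5): δ = 94.11°  ·
antipodal pairs: 2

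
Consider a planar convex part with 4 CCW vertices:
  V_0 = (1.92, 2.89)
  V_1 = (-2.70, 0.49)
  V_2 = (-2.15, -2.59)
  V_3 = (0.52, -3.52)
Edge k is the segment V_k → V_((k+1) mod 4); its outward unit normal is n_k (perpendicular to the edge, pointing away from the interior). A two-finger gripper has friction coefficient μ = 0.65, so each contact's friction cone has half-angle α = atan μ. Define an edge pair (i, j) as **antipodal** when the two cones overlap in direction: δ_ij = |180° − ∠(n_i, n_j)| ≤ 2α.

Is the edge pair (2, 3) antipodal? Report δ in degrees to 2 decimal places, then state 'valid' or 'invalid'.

α = atan 0.65 = 33.02°;  2α = 66.05°
edge 2: e_2 = (+2.67, -0.93);  n_2 = (-0.3289, -0.9444)
edge 3: e_3 = (+1.40, +6.41);  n_3 = (+0.9770, -0.2134)
∠(n_2, n_3) = 96.88°
δ = |180° − 96.88°| = 83.12°
83.12° > 2α = 66.05°  →  invalid

δ = 83.12°, invalid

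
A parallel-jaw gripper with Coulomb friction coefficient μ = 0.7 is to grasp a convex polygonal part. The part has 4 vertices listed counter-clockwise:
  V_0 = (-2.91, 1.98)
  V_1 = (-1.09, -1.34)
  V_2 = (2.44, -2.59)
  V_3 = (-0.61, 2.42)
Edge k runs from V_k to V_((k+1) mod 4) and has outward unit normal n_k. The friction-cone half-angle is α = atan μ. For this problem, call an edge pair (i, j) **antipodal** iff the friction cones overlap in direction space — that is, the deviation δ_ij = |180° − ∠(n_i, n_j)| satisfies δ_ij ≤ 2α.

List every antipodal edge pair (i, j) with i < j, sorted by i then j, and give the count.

count = 3; pairs: (0,2), (1,2), (1,3)

α = atan 0.7 = 34.99°;  2α = 69.98°
n_0 = (-0.8769, -0.4807)
n_1 = (-0.3338, -0.9426)
n_2 = (+0.8542, +0.5200)
n_3 = (-0.1879, +0.9822)
  (0,1): δ = 138.23°  ·
  (0,2): δ = 2.60°  ✓
  (0,3): δ = 72.10°  ·
  (1,2): δ = 39.17°  ✓
  (1,3): δ = 30.33°  ✓
  (2,3): δ = 110.50°  ·
antipodal pairs: 3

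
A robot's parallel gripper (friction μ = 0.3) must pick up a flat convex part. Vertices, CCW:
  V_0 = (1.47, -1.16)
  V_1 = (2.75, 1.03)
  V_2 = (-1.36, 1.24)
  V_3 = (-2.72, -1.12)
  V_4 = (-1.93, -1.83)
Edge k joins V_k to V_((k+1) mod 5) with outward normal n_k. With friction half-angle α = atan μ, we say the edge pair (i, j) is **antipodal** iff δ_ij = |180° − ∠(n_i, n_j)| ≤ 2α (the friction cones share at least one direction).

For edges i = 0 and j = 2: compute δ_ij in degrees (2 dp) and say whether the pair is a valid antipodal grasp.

α = atan 0.3 = 16.70°;  2α = 33.40°
edge 0: e_0 = (+1.28, +2.19);  n_0 = (+0.8633, -0.5046)
edge 2: e_2 = (-1.36, -2.36);  n_2 = (-0.8664, +0.4993)
∠(n_0, n_2) = 179.65°
δ = |180° − 179.65°| = 0.35°
0.35° ≤ 2α = 33.40°  →  valid

δ = 0.35°, valid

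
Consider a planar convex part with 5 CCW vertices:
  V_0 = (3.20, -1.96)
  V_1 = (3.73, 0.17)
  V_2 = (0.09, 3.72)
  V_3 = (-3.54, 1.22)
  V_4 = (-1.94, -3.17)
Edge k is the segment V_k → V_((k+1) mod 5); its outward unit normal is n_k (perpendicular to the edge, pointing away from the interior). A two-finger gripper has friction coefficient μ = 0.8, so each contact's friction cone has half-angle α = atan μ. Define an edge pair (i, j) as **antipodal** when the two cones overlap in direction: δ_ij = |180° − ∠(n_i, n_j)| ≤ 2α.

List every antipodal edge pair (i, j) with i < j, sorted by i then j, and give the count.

count = 5; pairs: (0,2), (0,3), (1,3), (1,4), (2,4)

α = atan 0.8 = 38.66°;  2α = 77.32°
n_0 = (+0.9704, -0.2415)
n_1 = (+0.6982, +0.7159)
n_2 = (-0.5672, +0.8236)
n_3 = (-0.9395, -0.3424)
n_4 = (+0.2291, -0.9734)
  (0,1): δ = 120.31°  ·
  (0,2): δ = 41.47°  ✓
  (0,3): δ = 34.00°  ✓
  (0,4): δ = 117.22°  ·
  (1,2): δ = 101.16°  ·
  (1,3): δ = 25.69°  ✓
  (1,4): δ = 57.53°  ✓
  (2,3): δ = 104.53°  ·
  (2,4): δ = 21.31°  ✓
  (3,4): δ = 96.78°  ·
antipodal pairs: 5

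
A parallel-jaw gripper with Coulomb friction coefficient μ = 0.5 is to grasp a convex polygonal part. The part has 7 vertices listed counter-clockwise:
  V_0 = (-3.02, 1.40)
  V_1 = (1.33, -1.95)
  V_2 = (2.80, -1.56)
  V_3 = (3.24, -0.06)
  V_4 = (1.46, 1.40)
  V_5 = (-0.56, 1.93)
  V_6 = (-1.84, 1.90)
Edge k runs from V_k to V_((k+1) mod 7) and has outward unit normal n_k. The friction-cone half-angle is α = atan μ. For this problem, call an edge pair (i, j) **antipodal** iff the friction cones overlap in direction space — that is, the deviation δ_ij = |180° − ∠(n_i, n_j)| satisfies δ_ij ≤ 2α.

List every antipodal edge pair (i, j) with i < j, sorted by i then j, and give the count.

α = atan 0.5 = 26.57°;  2α = 53.13°
n_0 = (-0.6102, -0.7923)
n_1 = (+0.2564, -0.9666)
n_2 = (+0.9596, -0.2815)
n_3 = (+0.6342, +0.7732)
n_4 = (+0.2538, +0.9673)
n_5 = (-0.0234, +0.9997)
n_6 = (-0.3901, +0.9208)
  (0,1): δ = 127.54°  ·
  (0,2): δ = 68.75°  ·
  (0,3): δ = 1.76°  ✓
  (0,4): δ = 22.90°  ✓
  (0,5): δ = 38.94°  ✓
  (0,6): δ = 60.56°  ·
  (1,2): δ = 121.21°  ·
  (1,3): δ = 54.22°  ·
  (1,4): δ = 29.56°  ✓
  (1,5): δ = 13.52°  ✓
  (1,6): δ = 8.11°  ✓
  (2,3): δ = 113.01°  ·
  (2,4): δ = 88.35°  ·
  (2,5): δ = 72.31°  ·
  (2,6): δ = 50.69°  ✓
  (3,4): δ = 155.34°  ·
  (3,5): δ = 139.30°  ·
  (3,6): δ = 117.68°  ·
  (4,5): δ = 163.96°  ·
  (4,6): δ = 142.33°  ·
  (5,6): δ = 158.38°  ·
antipodal pairs: 7

count = 7; pairs: (0,3), (0,4), (0,5), (1,4), (1,5), (1,6), (2,6)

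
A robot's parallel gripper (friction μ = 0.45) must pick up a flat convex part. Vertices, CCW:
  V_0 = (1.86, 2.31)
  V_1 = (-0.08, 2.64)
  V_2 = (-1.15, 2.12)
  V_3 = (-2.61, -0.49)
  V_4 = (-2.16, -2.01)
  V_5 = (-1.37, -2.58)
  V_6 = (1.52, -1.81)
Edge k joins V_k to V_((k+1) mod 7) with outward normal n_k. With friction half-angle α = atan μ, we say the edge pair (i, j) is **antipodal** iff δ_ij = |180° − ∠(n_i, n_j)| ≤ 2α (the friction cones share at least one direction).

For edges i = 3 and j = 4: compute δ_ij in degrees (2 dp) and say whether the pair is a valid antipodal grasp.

δ = 142.30°, invalid

α = atan 0.45 = 24.23°;  2α = 48.46°
edge 3: e_3 = (+0.45, -1.52);  n_3 = (-0.9589, -0.2839)
edge 4: e_4 = (+0.79, -0.57);  n_4 = (-0.5851, -0.8109)
∠(n_3, n_4) = 37.70°
δ = |180° − 37.70°| = 142.30°
142.30° > 2α = 48.46°  →  invalid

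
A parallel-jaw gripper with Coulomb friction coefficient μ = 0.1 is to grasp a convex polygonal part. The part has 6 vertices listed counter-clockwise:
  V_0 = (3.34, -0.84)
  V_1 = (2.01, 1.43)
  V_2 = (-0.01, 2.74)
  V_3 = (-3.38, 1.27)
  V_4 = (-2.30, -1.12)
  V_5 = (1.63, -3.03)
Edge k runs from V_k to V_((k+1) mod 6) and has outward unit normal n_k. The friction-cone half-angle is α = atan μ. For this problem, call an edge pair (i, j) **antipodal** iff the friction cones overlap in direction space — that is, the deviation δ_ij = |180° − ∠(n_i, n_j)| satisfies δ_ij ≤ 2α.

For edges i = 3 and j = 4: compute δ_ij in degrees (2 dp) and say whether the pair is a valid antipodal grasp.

δ = 140.24°, invalid

α = atan 0.1 = 5.71°;  2α = 11.42°
edge 3: e_3 = (+1.08, -2.39);  n_3 = (-0.9113, -0.4118)
edge 4: e_4 = (+3.93, -1.91);  n_4 = (-0.4371, -0.8994)
∠(n_3, n_4) = 39.76°
δ = |180° − 39.76°| = 140.24°
140.24° > 2α = 11.42°  →  invalid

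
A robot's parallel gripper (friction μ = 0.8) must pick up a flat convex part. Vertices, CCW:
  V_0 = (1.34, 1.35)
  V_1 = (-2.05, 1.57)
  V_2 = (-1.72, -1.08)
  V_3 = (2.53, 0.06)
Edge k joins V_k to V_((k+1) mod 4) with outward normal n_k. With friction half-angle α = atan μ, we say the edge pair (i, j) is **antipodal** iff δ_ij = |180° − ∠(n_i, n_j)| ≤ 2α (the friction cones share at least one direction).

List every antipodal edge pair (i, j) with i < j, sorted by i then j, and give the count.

count = 3; pairs: (0,2), (1,3), (2,3)

α = atan 0.8 = 38.66°;  2α = 77.32°
n_0 = (+0.0648, +0.9979)
n_1 = (-0.9923, -0.1236)
n_2 = (+0.2591, -0.9659)
n_3 = (+0.7350, +0.6780)
  (0,1): δ = 79.19°  ·
  (0,2): δ = 18.73°  ✓
  (0,3): δ = 136.40°  ·
  (1,2): δ = 82.08°  ·
  (1,3): δ = 35.59°  ✓
  (2,3): δ = 62.32°  ✓
antipodal pairs: 3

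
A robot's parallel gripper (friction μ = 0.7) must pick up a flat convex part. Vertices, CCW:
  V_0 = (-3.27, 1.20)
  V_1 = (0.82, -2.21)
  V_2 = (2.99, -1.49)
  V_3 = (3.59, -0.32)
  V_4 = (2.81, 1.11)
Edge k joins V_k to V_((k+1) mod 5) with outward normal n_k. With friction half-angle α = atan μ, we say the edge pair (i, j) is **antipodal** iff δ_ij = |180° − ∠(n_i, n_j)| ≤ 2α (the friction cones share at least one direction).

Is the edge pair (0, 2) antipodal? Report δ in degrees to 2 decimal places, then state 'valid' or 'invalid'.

α = atan 0.7 = 34.99°;  2α = 69.98°
edge 0: e_0 = (+4.09, -3.41);  n_0 = (-0.6404, -0.7681)
edge 2: e_2 = (+0.60, +1.17);  n_2 = (+0.8898, -0.4563)
∠(n_0, n_2) = 102.67°
δ = |180° − 102.67°| = 77.33°
77.33° > 2α = 69.98°  →  invalid

δ = 77.33°, invalid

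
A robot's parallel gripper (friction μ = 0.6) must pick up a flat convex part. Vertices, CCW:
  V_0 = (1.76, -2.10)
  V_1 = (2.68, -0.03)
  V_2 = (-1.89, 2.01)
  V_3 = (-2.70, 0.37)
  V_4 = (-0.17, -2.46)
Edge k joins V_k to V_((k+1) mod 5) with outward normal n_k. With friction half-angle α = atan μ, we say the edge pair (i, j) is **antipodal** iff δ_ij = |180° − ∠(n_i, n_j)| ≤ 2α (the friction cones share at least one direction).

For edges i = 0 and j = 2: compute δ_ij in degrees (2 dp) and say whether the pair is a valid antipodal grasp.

δ = 2.32°, valid

α = atan 0.6 = 30.96°;  2α = 61.93°
edge 0: e_0 = (+0.92, +2.07);  n_0 = (+0.9138, -0.4061)
edge 2: e_2 = (-0.81, -1.64);  n_2 = (-0.8966, +0.4428)
∠(n_0, n_2) = 177.68°
δ = |180° − 177.68°| = 2.32°
2.32° ≤ 2α = 61.93°  →  valid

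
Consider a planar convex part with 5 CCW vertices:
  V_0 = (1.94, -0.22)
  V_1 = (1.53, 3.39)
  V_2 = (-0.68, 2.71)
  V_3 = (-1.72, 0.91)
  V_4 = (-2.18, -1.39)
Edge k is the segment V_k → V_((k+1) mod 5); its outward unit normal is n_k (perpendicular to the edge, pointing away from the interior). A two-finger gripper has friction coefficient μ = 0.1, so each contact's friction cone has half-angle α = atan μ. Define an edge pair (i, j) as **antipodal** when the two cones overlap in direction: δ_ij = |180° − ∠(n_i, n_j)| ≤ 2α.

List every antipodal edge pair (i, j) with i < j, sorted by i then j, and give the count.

α = atan 0.1 = 5.71°;  2α = 11.42°
n_0 = (+0.9936, +0.1128)
n_1 = (-0.2941, +0.9558)
n_2 = (-0.8659, +0.5003)
n_3 = (-0.9806, +0.1961)
n_4 = (+0.2732, -0.9620)
  (0,1): δ = 79.38°  ·
  (0,2): δ = 36.50°  ·
  (0,3): δ = 17.79°  ·
  (0,4): δ = 99.37°  ·
  (1,2): δ = 137.12°  ·
  (1,3): δ = 118.41°  ·
  (1,4): δ = 1.25°  ✓
  (2,3): δ = 161.29°  ·
  (2,4): δ = 44.13°  ·
  (3,4): δ = 62.84°  ·
antipodal pairs: 1

count = 1; pairs: (1,4)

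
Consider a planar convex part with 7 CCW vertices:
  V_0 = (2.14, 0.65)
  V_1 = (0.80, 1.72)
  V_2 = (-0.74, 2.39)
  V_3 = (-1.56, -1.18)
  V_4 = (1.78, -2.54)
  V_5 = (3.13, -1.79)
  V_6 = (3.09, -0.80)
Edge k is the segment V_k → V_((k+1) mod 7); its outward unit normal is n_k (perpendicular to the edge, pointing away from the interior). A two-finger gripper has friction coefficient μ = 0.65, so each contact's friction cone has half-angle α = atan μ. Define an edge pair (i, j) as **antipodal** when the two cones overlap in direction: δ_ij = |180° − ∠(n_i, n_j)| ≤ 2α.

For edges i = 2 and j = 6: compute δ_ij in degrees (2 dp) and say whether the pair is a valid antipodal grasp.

δ = 46.17°, valid

α = atan 0.65 = 33.02°;  2α = 66.05°
edge 2: e_2 = (-0.82, -3.57);  n_2 = (-0.9746, +0.2239)
edge 6: e_6 = (-0.95, +1.45);  n_6 = (+0.8365, +0.5480)
∠(n_2, n_6) = 133.83°
δ = |180° − 133.83°| = 46.17°
46.17° ≤ 2α = 66.05°  →  valid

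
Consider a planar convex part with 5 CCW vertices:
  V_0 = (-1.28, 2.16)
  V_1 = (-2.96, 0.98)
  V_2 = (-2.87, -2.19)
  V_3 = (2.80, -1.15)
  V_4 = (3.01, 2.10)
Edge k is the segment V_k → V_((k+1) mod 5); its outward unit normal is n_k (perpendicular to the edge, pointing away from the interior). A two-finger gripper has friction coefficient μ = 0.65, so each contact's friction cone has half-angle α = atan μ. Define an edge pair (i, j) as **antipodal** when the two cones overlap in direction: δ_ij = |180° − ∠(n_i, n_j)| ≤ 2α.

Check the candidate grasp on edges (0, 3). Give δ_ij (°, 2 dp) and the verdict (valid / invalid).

α = atan 0.65 = 33.02°;  2α = 66.05°
edge 0: e_0 = (-1.68, -1.18);  n_0 = (-0.5748, +0.8183)
edge 3: e_3 = (+0.21, +3.25);  n_3 = (+0.9979, -0.0645)
∠(n_0, n_3) = 128.78°
δ = |180° − 128.78°| = 51.22°
51.22° ≤ 2α = 66.05°  →  valid

δ = 51.22°, valid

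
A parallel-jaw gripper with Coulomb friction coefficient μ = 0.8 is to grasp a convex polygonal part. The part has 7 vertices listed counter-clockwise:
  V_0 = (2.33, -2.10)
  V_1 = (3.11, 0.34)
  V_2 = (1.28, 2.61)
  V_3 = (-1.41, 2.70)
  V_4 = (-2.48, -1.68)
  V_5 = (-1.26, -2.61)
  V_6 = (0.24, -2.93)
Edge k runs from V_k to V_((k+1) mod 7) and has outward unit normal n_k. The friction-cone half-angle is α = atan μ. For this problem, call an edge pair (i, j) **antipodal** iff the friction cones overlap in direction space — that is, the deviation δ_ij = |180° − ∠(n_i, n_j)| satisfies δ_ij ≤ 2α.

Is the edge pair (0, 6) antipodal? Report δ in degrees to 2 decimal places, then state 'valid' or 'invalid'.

α = atan 0.8 = 38.66°;  2α = 77.32°
edge 0: e_0 = (+0.78, +2.44);  n_0 = (+0.9525, -0.3045)
edge 6: e_6 = (+2.09, +0.83);  n_6 = (+0.3691, -0.9294)
∠(n_0, n_6) = 50.61°
δ = |180° − 50.61°| = 129.39°
129.39° > 2α = 77.32°  →  invalid

δ = 129.39°, invalid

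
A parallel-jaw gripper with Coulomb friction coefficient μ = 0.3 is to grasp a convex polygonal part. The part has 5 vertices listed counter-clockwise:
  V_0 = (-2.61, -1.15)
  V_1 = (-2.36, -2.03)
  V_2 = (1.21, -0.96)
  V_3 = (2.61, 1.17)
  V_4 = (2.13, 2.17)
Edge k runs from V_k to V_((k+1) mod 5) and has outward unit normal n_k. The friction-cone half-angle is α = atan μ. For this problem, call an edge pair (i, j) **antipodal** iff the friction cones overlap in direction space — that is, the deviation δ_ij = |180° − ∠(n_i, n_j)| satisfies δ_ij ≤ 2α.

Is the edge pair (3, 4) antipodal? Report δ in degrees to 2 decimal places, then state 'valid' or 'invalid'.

δ = 80.63°, invalid

α = atan 0.3 = 16.70°;  2α = 33.40°
edge 3: e_3 = (-0.48, +1.00);  n_3 = (+0.9015, +0.4327)
edge 4: e_4 = (-4.74, -3.32);  n_4 = (-0.5737, +0.8191)
∠(n_3, n_4) = 99.37°
δ = |180° − 99.37°| = 80.63°
80.63° > 2α = 33.40°  →  invalid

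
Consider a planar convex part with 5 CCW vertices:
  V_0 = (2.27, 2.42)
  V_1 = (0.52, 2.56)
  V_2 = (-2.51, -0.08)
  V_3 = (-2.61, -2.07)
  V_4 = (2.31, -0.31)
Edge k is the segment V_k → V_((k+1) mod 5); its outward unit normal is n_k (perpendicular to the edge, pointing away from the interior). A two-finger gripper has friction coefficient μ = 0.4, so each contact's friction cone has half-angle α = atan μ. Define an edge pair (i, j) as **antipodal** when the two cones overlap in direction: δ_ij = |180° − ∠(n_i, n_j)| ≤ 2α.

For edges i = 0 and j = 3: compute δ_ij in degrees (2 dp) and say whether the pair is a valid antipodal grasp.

α = atan 0.4 = 21.80°;  2α = 43.60°
edge 0: e_0 = (-1.75, +0.14);  n_0 = (+0.0797, +0.9968)
edge 3: e_3 = (+4.92, +1.76);  n_3 = (+0.3368, -0.9416)
∠(n_0, n_3) = 155.74°
δ = |180° − 155.74°| = 24.26°
24.26° ≤ 2α = 43.60°  →  valid

δ = 24.26°, valid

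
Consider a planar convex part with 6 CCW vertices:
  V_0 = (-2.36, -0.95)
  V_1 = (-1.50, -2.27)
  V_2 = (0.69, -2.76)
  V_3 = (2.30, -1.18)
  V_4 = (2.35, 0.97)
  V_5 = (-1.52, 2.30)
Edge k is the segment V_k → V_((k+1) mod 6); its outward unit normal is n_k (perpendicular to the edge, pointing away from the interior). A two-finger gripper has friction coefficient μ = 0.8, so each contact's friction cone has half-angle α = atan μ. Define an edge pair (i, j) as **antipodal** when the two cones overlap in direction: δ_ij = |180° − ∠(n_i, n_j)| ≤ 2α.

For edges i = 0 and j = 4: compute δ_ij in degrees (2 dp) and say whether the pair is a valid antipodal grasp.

δ = 37.95°, valid

α = atan 0.8 = 38.66°;  2α = 77.32°
edge 0: e_0 = (+0.86, -1.32);  n_0 = (-0.8379, -0.5459)
edge 4: e_4 = (-3.87, +1.33);  n_4 = (+0.3250, +0.9457)
∠(n_0, n_4) = 142.05°
δ = |180° − 142.05°| = 37.95°
37.95° ≤ 2α = 77.32°  →  valid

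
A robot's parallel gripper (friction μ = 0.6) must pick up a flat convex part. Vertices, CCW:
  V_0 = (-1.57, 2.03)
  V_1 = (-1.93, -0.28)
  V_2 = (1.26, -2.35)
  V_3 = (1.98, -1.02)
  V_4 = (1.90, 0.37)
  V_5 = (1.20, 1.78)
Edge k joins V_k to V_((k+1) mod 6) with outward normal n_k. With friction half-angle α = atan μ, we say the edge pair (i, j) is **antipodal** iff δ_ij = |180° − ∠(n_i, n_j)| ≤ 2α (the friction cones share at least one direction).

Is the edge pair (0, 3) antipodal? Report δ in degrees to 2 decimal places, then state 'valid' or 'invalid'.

α = atan 0.6 = 30.96°;  2α = 61.93°
edge 0: e_0 = (-0.36, -2.31);  n_0 = (-0.9881, +0.1540)
edge 3: e_3 = (-0.08, +1.39);  n_3 = (+0.9983, +0.0575)
∠(n_0, n_3) = 167.85°
δ = |180° − 167.85°| = 12.15°
12.15° ≤ 2α = 61.93°  →  valid

δ = 12.15°, valid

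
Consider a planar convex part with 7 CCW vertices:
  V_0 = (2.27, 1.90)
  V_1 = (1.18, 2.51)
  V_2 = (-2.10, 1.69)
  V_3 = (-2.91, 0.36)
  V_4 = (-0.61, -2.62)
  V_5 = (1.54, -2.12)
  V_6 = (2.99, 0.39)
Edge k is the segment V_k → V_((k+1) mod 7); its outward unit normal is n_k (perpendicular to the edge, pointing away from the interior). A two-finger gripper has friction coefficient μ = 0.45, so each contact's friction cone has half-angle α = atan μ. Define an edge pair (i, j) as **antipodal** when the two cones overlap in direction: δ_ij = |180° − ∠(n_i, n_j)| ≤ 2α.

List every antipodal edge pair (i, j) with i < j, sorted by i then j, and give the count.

α = atan 0.45 = 24.23°;  2α = 48.46°
n_0 = (+0.4884, +0.8726)
n_1 = (-0.2425, +0.9701)
n_2 = (-0.8541, +0.5202)
n_3 = (-0.7916, -0.6110)
n_4 = (+0.2265, -0.9740)
n_5 = (+0.8659, -0.5002)
n_6 = (+0.9026, +0.4304)
  (0,1): δ = 136.73°  ·
  (0,2): δ = 92.11°  ·
  (0,3): δ = 23.11°  ✓
  (0,4): δ = 42.32°  ✓
  (0,5): δ = 89.22°  ·
  (0,6): δ = 144.73°  ·
  (1,2): δ = 135.38°  ·
  (1,3): δ = 66.37°  ·
  (1,4): δ = 0.94°  ✓
  (1,5): δ = 45.95°  ✓
  (1,6): δ = 101.46°  ·
  (2,3): δ = 111.00°  ·
  (2,4): δ = 45.57°  ✓
  (2,5): δ = 1.33°  ✓
  (2,6): δ = 56.84°  ·
  (3,4): δ = 114.57°  ·
  (3,5): δ = 67.68°  ·
  (3,6): δ = 12.17°  ✓
  (4,5): δ = 133.11°  ·
  (4,6): δ = 77.60°  ·
  (5,6): δ = 124.49°  ·
antipodal pairs: 7

count = 7; pairs: (0,3), (0,4), (1,4), (1,5), (2,4), (2,5), (3,6)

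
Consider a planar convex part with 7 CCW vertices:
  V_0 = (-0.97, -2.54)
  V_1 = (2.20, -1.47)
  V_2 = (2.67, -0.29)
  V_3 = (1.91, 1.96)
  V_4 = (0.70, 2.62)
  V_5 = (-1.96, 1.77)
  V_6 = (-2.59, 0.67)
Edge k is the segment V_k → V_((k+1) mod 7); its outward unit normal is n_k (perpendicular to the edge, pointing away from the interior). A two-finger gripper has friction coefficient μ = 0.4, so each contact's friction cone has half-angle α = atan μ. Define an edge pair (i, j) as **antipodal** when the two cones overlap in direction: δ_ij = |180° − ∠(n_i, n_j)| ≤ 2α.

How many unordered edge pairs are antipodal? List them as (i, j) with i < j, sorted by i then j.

count = 5; pairs: (0,4), (0,5), (1,5), (2,6), (3,6)

α = atan 0.4 = 21.80°;  2α = 43.60°
n_0 = (+0.3198, -0.9475)
n_1 = (+0.9290, -0.3700)
n_2 = (+0.9474, +0.3200)
n_3 = (+0.4789, +0.8779)
n_4 = (-0.3044, +0.9525)
n_5 = (-0.8678, +0.4970)
n_6 = (-0.8928, -0.4505)
  (0,1): δ = 130.37°  ·
  (0,2): δ = 89.99°  ·
  (0,3): δ = 47.26°  ·
  (0,4): δ = 0.93°  ✓
  (0,5): δ = 41.55°  ✓
  (0,6): δ = 98.13°  ·
  (1,2): δ = 139.62°  ·
  (1,3): δ = 96.89°  ·
  (1,4): δ = 50.56°  ·
  (1,5): δ = 8.08°  ✓
  (1,6): δ = 48.50°  ·
  (2,3): δ = 137.27°  ·
  (2,4): δ = 90.94°  ·
  (2,5): δ = 48.46°  ·
  (2,6): δ = 8.12°  ✓
  (3,4): δ = 133.67°  ·
  (3,5): δ = 91.19°  ·
  (3,6): δ = 34.61°  ✓
  (4,5): δ = 137.52°  ·
  (4,6): δ = 80.94°  ·
  (5,6): δ = 123.42°  ·
antipodal pairs: 5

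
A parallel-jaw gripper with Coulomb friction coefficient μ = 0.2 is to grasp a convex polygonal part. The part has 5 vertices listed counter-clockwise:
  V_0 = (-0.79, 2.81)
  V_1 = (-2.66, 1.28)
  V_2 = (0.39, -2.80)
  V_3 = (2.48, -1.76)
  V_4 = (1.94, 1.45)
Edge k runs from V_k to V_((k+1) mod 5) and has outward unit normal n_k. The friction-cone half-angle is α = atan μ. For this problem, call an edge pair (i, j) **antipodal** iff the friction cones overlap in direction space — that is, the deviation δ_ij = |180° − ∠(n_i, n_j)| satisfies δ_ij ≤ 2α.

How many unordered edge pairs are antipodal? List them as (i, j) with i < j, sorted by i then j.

α = atan 0.2 = 11.31°;  2α = 22.62°
n_0 = (-0.6332, +0.7740)
n_1 = (-0.8009, -0.5987)
n_2 = (+0.4455, -0.8953)
n_3 = (+0.9861, +0.1659)
n_4 = (+0.4459, +0.8951)
  (0,1): δ = 92.51°  ·
  (0,2): δ = 12.83°  ✓
  (0,3): δ = 60.26°  ·
  (0,4): δ = 114.23°  ·
  (1,2): δ = 100.32°  ·
  (1,3): δ = 27.23°  ·
  (1,4): δ = 26.74°  ·
  (2,3): δ = 106.91°  ·
  (2,4): δ = 52.94°  ·
  (3,4): δ = 126.03°  ·
antipodal pairs: 1

count = 1; pairs: (0,2)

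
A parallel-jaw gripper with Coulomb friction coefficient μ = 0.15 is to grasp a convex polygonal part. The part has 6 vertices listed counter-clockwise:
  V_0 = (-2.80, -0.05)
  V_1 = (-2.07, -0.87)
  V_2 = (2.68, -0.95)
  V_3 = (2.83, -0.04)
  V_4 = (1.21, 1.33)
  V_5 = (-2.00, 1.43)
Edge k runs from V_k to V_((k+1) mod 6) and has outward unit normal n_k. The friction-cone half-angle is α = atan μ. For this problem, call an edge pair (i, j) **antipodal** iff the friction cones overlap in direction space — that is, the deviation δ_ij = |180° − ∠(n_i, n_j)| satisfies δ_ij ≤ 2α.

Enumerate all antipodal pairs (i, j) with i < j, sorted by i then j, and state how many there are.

count = 2; pairs: (0,3), (1,4)

α = atan 0.15 = 8.53°;  2α = 17.06°
n_0 = (-0.7469, -0.6649)
n_1 = (-0.0168, -0.9999)
n_2 = (+0.9867, -0.1626)
n_3 = (+0.6457, +0.7636)
n_4 = (+0.0311, +0.9995)
n_5 = (-0.8797, +0.4755)
  (0,1): δ = 132.64°  ·
  (0,2): δ = 51.04°  ·
  (0,3): δ = 8.10°  ✓
  (0,4): δ = 46.54°  ·
  (0,5): δ = 109.93°  ·
  (1,2): δ = 98.40°  ·
  (1,3): δ = 39.26°  ·
  (1,4): δ = 0.82°  ✓
  (1,5): δ = 62.57°  ·
  (2,3): δ = 120.86°  ·
  (2,4): δ = 82.42°  ·
  (2,5): δ = 19.03°  ·
  (3,4): δ = 141.56°  ·
  (3,5): δ = 78.17°  ·
  (4,5): δ = 116.61°  ·
antipodal pairs: 2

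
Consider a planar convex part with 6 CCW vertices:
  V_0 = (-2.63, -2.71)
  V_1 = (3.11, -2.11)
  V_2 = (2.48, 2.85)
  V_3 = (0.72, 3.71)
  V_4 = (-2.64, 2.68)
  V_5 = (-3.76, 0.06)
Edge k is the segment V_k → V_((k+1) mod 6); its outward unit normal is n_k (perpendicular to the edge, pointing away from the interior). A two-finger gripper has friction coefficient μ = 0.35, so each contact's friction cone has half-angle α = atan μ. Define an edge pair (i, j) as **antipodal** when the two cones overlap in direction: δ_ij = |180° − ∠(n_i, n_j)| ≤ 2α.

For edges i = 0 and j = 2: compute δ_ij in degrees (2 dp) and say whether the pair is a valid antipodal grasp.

δ = 32.01°, valid

α = atan 0.35 = 19.29°;  2α = 38.58°
edge 0: e_0 = (+5.74, +0.60);  n_0 = (+0.1040, -0.9946)
edge 2: e_2 = (-1.76, +0.86);  n_2 = (+0.4390, +0.8985)
∠(n_0, n_2) = 147.99°
δ = |180° − 147.99°| = 32.01°
32.01° ≤ 2α = 38.58°  →  valid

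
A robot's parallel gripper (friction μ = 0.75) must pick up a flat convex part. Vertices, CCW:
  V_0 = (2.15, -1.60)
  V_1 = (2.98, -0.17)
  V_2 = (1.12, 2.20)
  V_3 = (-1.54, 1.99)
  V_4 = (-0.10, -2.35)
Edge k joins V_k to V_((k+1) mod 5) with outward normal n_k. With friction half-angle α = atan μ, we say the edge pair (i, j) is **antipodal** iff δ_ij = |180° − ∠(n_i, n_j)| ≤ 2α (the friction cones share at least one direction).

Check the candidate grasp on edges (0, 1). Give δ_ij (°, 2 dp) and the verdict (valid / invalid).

α = atan 0.75 = 36.87°;  2α = 73.74°
edge 0: e_0 = (+0.83, +1.43);  n_0 = (+0.8649, -0.5020)
edge 1: e_1 = (-1.86, +2.37);  n_1 = (+0.7867, +0.6174)
∠(n_0, n_1) = 68.26°
δ = |180° − 68.26°| = 111.74°
111.74° > 2α = 73.74°  →  invalid

δ = 111.74°, invalid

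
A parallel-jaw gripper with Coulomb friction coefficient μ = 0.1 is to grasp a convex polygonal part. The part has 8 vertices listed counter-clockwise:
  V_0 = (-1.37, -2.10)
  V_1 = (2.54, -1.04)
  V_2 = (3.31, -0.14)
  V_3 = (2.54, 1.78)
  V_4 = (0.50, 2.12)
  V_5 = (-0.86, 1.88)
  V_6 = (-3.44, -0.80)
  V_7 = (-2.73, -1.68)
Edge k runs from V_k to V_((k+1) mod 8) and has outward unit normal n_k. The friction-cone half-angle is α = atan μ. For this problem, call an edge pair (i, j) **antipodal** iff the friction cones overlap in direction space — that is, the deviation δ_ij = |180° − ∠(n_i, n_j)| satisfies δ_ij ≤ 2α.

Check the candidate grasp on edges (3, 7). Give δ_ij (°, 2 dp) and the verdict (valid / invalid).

δ = 7.70°, valid

α = atan 0.1 = 5.71°;  2α = 11.42°
edge 3: e_3 = (-2.04, +0.34);  n_3 = (+0.1644, +0.9864)
edge 7: e_7 = (+1.36, -0.42);  n_7 = (-0.2951, -0.9555)
∠(n_3, n_7) = 172.30°
δ = |180° − 172.30°| = 7.70°
7.70° ≤ 2α = 11.42°  →  valid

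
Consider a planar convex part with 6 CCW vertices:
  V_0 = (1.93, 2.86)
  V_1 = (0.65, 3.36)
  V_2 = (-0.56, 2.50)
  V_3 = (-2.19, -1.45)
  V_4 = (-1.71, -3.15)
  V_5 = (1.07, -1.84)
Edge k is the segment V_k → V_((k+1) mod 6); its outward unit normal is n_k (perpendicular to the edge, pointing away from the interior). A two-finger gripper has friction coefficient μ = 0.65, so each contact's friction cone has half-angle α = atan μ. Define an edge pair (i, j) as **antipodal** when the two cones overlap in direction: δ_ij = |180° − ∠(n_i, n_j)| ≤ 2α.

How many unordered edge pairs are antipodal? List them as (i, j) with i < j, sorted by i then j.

count = 7; pairs: (0,3), (0,4), (1,4), (1,5), (2,4), (2,5), (3,5)

α = atan 0.65 = 33.02°;  2α = 66.05°
n_0 = (+0.3639, +0.9315)
n_1 = (-0.5793, +0.8151)
n_2 = (-0.9244, +0.3815)
n_3 = (-0.9624, -0.2717)
n_4 = (+0.4263, -0.9046)
n_5 = (+0.9837, -0.1800)
  (0,1): δ = 123.26°  ·
  (0,2): δ = 91.09°  ·
  (0,3): δ = 52.90°  ✓
  (0,4): δ = 46.57°  ✓
  (0,5): δ = 100.97°  ·
  (1,2): δ = 147.83°  ·
  (1,3): δ = 109.64°  ·
  (1,4): δ = 10.17°  ✓
  (1,5): δ = 44.23°  ✓
  (2,3): δ = 141.81°  ·
  (2,4): δ = 42.35°  ✓
  (2,5): δ = 12.05°  ✓
  (3,4): δ = 80.54°  ·
  (3,5): δ = 26.14°  ✓
  (4,5): δ = 125.60°  ·
antipodal pairs: 7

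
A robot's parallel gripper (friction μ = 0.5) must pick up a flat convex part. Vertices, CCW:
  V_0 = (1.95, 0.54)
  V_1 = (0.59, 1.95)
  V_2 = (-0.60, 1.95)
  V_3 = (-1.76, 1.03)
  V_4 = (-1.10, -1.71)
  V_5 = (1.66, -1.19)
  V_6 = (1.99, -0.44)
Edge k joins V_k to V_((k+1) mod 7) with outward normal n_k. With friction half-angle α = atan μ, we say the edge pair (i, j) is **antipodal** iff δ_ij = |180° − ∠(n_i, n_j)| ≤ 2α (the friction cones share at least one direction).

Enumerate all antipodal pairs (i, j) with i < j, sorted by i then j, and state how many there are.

α = atan 0.5 = 26.57°;  2α = 53.13°
n_0 = (+0.7198, +0.6942)
n_1 = (+0.0000, +1.0000)
n_2 = (-0.6214, +0.7835)
n_3 = (-0.9722, -0.2342)
n_4 = (+0.1851, -0.9827)
n_5 = (+0.9153, -0.4027)
n_6 = (+0.9992, +0.0408)
  (0,1): δ = 133.97°  ·
  (0,2): δ = 95.55°  ·
  (0,3): δ = 30.42°  ✓
  (0,4): δ = 56.70°  ·
  (0,5): δ = 112.28°  ·
  (0,6): δ = 138.37°  ·
  (1,2): δ = 141.58°  ·
  (1,3): δ = 76.46°  ·
  (1,4): δ = 10.67°  ✓
  (1,5): δ = 66.25°  ·
  (1,6): δ = 92.34°  ·
  (2,3): δ = 114.87°  ·
  (2,4): δ = 27.75°  ✓
  (2,5): δ = 27.83°  ✓
  (2,6): δ = 53.92°  ·
  (3,4): δ = 92.87°  ·
  (3,5): δ = 37.29°  ✓
  (3,6): δ = 11.21°  ✓
  (4,5): δ = 124.42°  ·
  (4,6): δ = 98.33°  ·
  (5,6): δ = 153.91°  ·
antipodal pairs: 6

count = 6; pairs: (0,3), (1,4), (2,4), (2,5), (3,5), (3,6)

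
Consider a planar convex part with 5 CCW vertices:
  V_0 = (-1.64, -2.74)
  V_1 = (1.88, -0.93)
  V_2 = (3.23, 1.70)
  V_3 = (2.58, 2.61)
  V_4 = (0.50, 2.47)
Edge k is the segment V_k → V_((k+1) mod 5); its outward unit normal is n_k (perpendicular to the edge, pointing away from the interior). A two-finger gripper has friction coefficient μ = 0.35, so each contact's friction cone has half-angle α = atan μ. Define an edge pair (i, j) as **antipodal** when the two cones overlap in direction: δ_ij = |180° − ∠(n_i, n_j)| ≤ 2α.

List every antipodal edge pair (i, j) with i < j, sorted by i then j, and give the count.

α = atan 0.35 = 19.29°;  2α = 38.58°
n_0 = (+0.4573, -0.8893)
n_1 = (+0.8896, -0.4567)
n_2 = (+0.8137, +0.5812)
n_3 = (-0.0672, +0.9977)
n_4 = (-0.9250, +0.3799)
  (0,1): δ = 144.38°  ·
  (0,2): δ = 81.67°  ·
  (0,3): δ = 23.36°  ✓
  (0,4): δ = 40.46°  ·
  (1,2): δ = 117.29°  ·
  (1,3): δ = 58.98°  ·
  (1,4): δ = 4.84°  ✓
  (2,3): δ = 121.69°  ·
  (2,4): δ = 57.87°  ·
  (3,4): δ = 116.18°  ·
antipodal pairs: 2

count = 2; pairs: (0,3), (1,4)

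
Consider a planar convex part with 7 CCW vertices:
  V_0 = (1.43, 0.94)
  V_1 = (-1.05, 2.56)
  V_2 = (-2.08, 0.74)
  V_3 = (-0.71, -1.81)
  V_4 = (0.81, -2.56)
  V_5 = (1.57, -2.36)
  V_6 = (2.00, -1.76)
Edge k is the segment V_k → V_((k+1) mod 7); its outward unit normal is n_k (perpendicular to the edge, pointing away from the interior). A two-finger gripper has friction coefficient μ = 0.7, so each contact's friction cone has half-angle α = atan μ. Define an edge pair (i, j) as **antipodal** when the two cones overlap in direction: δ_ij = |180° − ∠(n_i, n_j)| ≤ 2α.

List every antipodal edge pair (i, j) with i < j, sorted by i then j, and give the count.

count = 9; pairs: (0,2), (0,3), (0,4), (1,4), (1,5), (1,6), (2,5), (2,6), (3,6)

α = atan 0.7 = 34.99°;  2α = 69.98°
n_0 = (+0.5469, +0.8372)
n_1 = (-0.8703, +0.4925)
n_2 = (-0.8809, -0.4733)
n_3 = (-0.4425, -0.8968)
n_4 = (+0.2545, -0.9671)
n_5 = (+0.8128, -0.5825)
n_6 = (+0.9784, +0.2066)
  (0,1): δ = 86.35°  ·
  (0,2): δ = 28.60°  ✓
  (0,3): δ = 6.89°  ✓
  (0,4): δ = 47.90°  ✓
  (0,5): δ = 87.53°  ·
  (0,6): δ = 135.07°  ·
  (1,2): δ = 122.25°  ·
  (1,3): δ = 86.76°  ·
  (1,4): δ = 45.75°  ✓
  (1,5): δ = 6.12°  ✓
  (1,6): δ = 41.43°  ✓
  (2,3): δ = 144.51°  ·
  (2,4): δ = 103.50°  ·
  (2,5): δ = 63.88°  ✓
  (2,6): δ = 16.33°  ✓
  (3,4): δ = 138.99°  ·
  (3,5): δ = 99.37°  ·
  (3,6): δ = 51.82°  ✓
  (4,5): δ = 140.37°  ·
  (4,6): δ = 92.82°  ·
  (5,6): δ = 132.45°  ·
antipodal pairs: 9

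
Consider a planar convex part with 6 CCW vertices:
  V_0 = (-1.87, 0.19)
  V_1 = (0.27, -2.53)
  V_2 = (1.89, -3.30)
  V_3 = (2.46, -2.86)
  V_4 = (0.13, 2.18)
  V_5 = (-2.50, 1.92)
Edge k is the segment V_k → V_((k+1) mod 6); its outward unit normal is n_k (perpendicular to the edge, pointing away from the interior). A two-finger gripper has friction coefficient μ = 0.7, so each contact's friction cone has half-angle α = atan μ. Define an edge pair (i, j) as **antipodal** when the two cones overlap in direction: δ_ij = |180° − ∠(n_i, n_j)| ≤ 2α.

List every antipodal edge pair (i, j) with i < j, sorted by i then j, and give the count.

α = atan 0.7 = 34.99°;  2α = 69.98°
n_0 = (-0.7859, -0.6183)
n_1 = (-0.4293, -0.9032)
n_2 = (+0.6111, -0.7916)
n_3 = (+0.9077, +0.4196)
n_4 = (-0.0984, +0.9951)
n_5 = (-0.9396, -0.3422)
  (0,1): δ = 153.62°  ·
  (0,2): δ = 90.53°  ·
  (0,3): δ = 13.38°  ✓
  (0,4): δ = 57.45°  ✓
  (0,5): δ = 161.82°  ·
  (1,2): δ = 116.91°  ·
  (1,3): δ = 39.77°  ✓
  (1,4): δ = 31.07°  ✓
  (1,5): δ = 135.43°  ·
  (2,3): δ = 102.85°  ·
  (2,4): δ = 32.02°  ✓
  (2,5): δ = 72.34°  ·
  (3,4): δ = 109.17°  ·
  (3,5): δ = 4.80°  ✓
  (4,5): δ = 75.64°  ·
antipodal pairs: 6

count = 6; pairs: (0,3), (0,4), (1,3), (1,4), (2,4), (3,5)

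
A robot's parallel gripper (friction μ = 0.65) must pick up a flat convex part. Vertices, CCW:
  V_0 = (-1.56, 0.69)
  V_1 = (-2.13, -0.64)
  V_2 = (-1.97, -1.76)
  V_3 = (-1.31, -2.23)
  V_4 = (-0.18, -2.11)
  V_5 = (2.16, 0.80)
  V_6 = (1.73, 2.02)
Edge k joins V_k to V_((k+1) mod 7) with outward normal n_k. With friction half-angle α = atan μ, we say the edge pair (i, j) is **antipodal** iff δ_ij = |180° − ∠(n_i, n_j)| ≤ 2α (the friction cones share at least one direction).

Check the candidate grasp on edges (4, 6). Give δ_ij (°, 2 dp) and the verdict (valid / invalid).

α = atan 0.65 = 33.02°;  2α = 66.05°
edge 4: e_4 = (+2.34, +2.91);  n_4 = (+0.7793, -0.6267)
edge 6: e_6 = (-3.29, -1.33);  n_6 = (-0.3748, +0.9271)
∠(n_4, n_6) = 150.81°
δ = |180° − 150.81°| = 29.19°
29.19° ≤ 2α = 66.05°  →  valid

δ = 29.19°, valid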